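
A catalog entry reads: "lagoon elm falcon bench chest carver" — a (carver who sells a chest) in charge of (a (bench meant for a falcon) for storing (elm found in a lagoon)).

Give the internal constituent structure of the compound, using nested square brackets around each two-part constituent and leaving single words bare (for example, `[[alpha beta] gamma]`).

[[[lagoon elm] [falcon bench]] [chest carver]]

The outermost head in the paraphrase is "carver" (specifically "chest carver"), modified by "lagoon elm falcon bench".
Inside "lagoon elm falcon bench": head "bench" (specifically "falcon bench"), modifier "lagoon elm".
Inside "lagoon elm": head "elm", modifier "lagoon".
Inside "falcon bench": head "bench", modifier "falcon".
Inside "chest carver": head "carver", modifier "chest".
Putting it together: [[[lagoon elm] [falcon bench]] [chest carver]].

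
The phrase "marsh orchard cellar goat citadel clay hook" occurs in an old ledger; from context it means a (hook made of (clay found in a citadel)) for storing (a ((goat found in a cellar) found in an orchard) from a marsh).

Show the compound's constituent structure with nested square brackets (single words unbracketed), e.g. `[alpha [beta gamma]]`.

Whole compound: head "hook" (specifically "citadel clay hook"), modifier "marsh orchard cellar goat".
Within "marsh orchard cellar goat", the head is "goat" (specifically "orchard cellar goat") and the modifier is "marsh".
Within "orchard cellar goat", the head is "goat" (specifically "cellar goat") and the modifier is "orchard".
Within "cellar goat", the head is "goat" and the modifier is "cellar".
Within "citadel clay hook", the head is "hook" and the modifier is "citadel clay".
Within "citadel clay", the head is "clay" and the modifier is "citadel".
So the structure is [[marsh [orchard [cellar goat]]] [[citadel clay] hook]].

[[marsh [orchard [cellar goat]]] [[citadel clay] hook]]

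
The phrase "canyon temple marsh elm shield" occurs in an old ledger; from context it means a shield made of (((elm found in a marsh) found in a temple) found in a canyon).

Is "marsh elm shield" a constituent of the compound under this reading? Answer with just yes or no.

no

The top-level split is [canyon temple marsh elm] [shield]; the full structure is [[canyon [temple [marsh elm]]] shield].
"marsh elm shield" straddles a constituent boundary, so it is not a single unit.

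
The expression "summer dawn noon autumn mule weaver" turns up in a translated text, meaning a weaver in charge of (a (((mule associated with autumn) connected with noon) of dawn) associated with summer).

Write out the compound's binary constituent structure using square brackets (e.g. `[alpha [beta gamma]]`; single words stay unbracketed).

Overall it is a kind of weaver; the modifier is "summer dawn noon autumn mule".
"summer dawn noon autumn mule" → head "mule" (specifically "dawn noon autumn mule"), modifier "summer".
"dawn noon autumn mule" → head "mule" (specifically "noon autumn mule"), modifier "dawn".
"noon autumn mule" → head "mule" (specifically "autumn mule"), modifier "noon".
"autumn mule" → head "mule", modifier "autumn".
Assembled: [[summer [dawn [noon [autumn mule]]]] weaver].

[[summer [dawn [noon [autumn mule]]]] weaver]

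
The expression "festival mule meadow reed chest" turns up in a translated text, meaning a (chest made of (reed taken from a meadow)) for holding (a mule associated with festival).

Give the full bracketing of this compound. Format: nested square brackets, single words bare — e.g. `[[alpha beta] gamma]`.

At the top level: head "chest" (specifically "meadow reed chest"); modifier "festival mule".
"festival mule" → head "mule", modifier "festival".
"meadow reed chest" → head "chest", modifier "meadow reed".
"meadow reed" → head "reed", modifier "meadow".
Putting it together: [[festival mule] [[meadow reed] chest]].

[[festival mule] [[meadow reed] chest]]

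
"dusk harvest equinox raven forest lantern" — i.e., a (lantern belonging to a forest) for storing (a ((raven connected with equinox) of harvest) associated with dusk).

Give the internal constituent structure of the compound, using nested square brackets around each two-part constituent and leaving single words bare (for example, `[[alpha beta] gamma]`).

Overall it is a kind of lantern (specifically "forest lantern"); the modifier is "dusk harvest equinox raven".
Within "dusk harvest equinox raven", the head is "raven" (specifically "harvest equinox raven") and the modifier is "dusk".
Within "harvest equinox raven", the head is "raven" (specifically "equinox raven") and the modifier is "harvest".
Within "equinox raven", the head is "raven" and the modifier is "equinox".
Within "forest lantern", the head is "lantern" and the modifier is "forest".
Assembled: [[dusk [harvest [equinox raven]]] [forest lantern]].

[[dusk [harvest [equinox raven]]] [forest lantern]]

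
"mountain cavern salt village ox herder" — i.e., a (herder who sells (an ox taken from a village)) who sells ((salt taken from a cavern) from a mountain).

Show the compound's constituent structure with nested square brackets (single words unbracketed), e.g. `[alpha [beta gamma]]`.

[[mountain [cavern salt]] [[village ox] herder]]

Overall it is a kind of herder (specifically "village ox herder"); the modifier is "mountain cavern salt".
"mountain cavern salt" → head "salt" (specifically "cavern salt"), modifier "mountain".
"cavern salt" → head "salt", modifier "cavern".
"village ox herder" → head "herder", modifier "village ox".
"village ox" → head "ox", modifier "village".
Putting it together: [[mountain [cavern salt]] [[village ox] herder]].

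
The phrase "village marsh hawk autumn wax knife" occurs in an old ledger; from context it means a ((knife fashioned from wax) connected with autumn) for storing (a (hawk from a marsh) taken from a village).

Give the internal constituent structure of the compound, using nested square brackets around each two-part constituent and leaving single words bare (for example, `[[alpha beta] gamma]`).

Whole compound: head "knife" (specifically "autumn wax knife"), modifier "village marsh hawk".
Within "village marsh hawk", the head is "hawk" (specifically "marsh hawk") and the modifier is "village".
Within "marsh hawk", the head is "hawk" and the modifier is "marsh".
Within "autumn wax knife", the head is "knife" (specifically "wax knife") and the modifier is "autumn".
Within "wax knife", the head is "knife" and the modifier is "wax".
Putting it together: [[village [marsh hawk]] [autumn [wax knife]]].

[[village [marsh hawk]] [autumn [wax knife]]]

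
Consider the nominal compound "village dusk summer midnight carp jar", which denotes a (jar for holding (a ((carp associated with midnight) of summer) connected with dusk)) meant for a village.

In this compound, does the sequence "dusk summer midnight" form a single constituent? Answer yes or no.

The top-level split is [village] [dusk summer midnight carp jar]; the full structure is [village [[dusk [summer [midnight carp]]] jar]].
"dusk summer midnight" straddles a constituent boundary, so it is not a single unit.

no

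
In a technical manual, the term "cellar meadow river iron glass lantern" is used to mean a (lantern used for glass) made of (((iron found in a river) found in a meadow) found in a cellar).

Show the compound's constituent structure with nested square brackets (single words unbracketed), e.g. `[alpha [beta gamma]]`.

The outermost head in the paraphrase is "lantern" (specifically "glass lantern"), modified by "cellar meadow river iron".
Inside "cellar meadow river iron": head "iron" (specifically "meadow river iron"), modifier "cellar".
Inside "meadow river iron": head "iron" (specifically "river iron"), modifier "meadow".
Inside "river iron": head "iron", modifier "river".
Inside "glass lantern": head "lantern", modifier "glass".
Assembled: [[cellar [meadow [river iron]]] [glass lantern]].

[[cellar [meadow [river iron]]] [glass lantern]]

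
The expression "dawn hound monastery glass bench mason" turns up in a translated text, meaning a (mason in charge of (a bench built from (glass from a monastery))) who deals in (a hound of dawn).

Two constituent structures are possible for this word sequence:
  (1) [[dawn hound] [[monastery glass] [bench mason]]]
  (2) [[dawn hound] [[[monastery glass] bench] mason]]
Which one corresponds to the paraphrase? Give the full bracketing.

[[dawn hound] [[[monastery glass] bench] mason]]

The paraphrase's head is the "mason" part ("monastery glass bench mason"); its modifier is "dawn hound".
That top-level split, carried through the inner groups, gives [[dawn hound] [[[monastery glass] bench] mason]].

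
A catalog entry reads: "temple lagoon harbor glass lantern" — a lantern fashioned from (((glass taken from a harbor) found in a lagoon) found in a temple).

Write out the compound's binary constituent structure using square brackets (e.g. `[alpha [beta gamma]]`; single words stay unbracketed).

[[temple [lagoon [harbor glass]]] lantern]

At the top level: head "lantern"; modifier "temple lagoon harbor glass".
"temple lagoon harbor glass" → head "glass" (specifically "lagoon harbor glass"), modifier "temple".
"lagoon harbor glass" → head "glass" (specifically "harbor glass"), modifier "lagoon".
"harbor glass" → head "glass", modifier "harbor".
Assembled: [[temple [lagoon [harbor glass]]] lantern].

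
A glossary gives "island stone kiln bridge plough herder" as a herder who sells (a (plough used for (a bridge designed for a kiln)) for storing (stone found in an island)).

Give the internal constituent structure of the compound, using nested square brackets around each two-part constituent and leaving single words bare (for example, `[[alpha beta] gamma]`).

[[[island stone] [[kiln bridge] plough]] herder]

Whole compound: head "herder", modifier "island stone kiln bridge plough".
"island stone kiln bridge plough" → head "plough" (specifically "kiln bridge plough"), modifier "island stone".
"island stone" → head "stone", modifier "island".
"kiln bridge plough" → head "plough", modifier "kiln bridge".
"kiln bridge" → head "bridge", modifier "kiln".
Assembled: [[[island stone] [[kiln bridge] plough]] herder].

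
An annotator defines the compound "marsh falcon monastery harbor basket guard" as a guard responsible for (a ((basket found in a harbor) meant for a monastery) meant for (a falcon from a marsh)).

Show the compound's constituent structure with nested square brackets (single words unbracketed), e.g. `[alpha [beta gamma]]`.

The outermost head in the paraphrase is "guard", modified by "marsh falcon monastery harbor basket".
"marsh falcon monastery harbor basket" → head "basket" (specifically "monastery harbor basket"), modifier "marsh falcon".
"marsh falcon" → head "falcon", modifier "marsh".
"monastery harbor basket" → head "basket" (specifically "harbor basket"), modifier "monastery".
"harbor basket" → head "basket", modifier "harbor".
Assembled: [[[marsh falcon] [monastery [harbor basket]]] guard].

[[[marsh falcon] [monastery [harbor basket]]] guard]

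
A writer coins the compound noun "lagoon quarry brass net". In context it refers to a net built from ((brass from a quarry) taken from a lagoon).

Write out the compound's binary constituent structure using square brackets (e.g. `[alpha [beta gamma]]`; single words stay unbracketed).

[[lagoon [quarry brass]] net]

The outermost head in the paraphrase is "net", modified by "lagoon quarry brass".
Within "lagoon quarry brass", the head is "brass" (specifically "quarry brass") and the modifier is "lagoon".
Within "quarry brass", the head is "brass" and the modifier is "quarry".
So the structure is [[lagoon [quarry brass]] net].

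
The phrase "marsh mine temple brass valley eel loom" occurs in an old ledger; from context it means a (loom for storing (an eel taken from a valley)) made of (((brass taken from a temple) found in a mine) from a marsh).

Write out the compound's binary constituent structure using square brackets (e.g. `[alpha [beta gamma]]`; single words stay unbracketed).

[[marsh [mine [temple brass]]] [[valley eel] loom]]

The outermost head in the paraphrase is "loom" (specifically "valley eel loom"), modified by "marsh mine temple brass".
Inside "marsh mine temple brass": head "brass" (specifically "mine temple brass"), modifier "marsh".
Inside "mine temple brass": head "brass" (specifically "temple brass"), modifier "mine".
Inside "temple brass": head "brass", modifier "temple".
Inside "valley eel loom": head "loom", modifier "valley eel".
Inside "valley eel": head "eel", modifier "valley".
Putting it together: [[marsh [mine [temple brass]]] [[valley eel] loom]].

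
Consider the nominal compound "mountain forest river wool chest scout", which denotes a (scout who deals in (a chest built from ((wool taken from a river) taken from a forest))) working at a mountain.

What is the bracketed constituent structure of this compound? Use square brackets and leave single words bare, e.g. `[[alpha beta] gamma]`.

The outermost head in the paraphrase is "scout" (specifically "forest river wool chest scout"), modified by "mountain".
Within "forest river wool chest scout", the head is "scout" and the modifier is "forest river wool chest".
Within "forest river wool chest", the head is "chest" and the modifier is "forest river wool".
Within "forest river wool", the head is "wool" (specifically "river wool") and the modifier is "forest".
Within "river wool", the head is "wool" and the modifier is "river".
So the structure is [mountain [[[forest [river wool]] chest] scout]].

[mountain [[[forest [river wool]] chest] scout]]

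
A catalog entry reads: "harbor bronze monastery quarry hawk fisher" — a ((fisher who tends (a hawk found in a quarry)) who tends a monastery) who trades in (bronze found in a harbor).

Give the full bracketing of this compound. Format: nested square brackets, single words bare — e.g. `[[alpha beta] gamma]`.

[[harbor bronze] [monastery [[quarry hawk] fisher]]]

At the top level: head "fisher" (specifically "monastery quarry hawk fisher"); modifier "harbor bronze".
"harbor bronze" → head "bronze", modifier "harbor".
"monastery quarry hawk fisher" → head "fisher" (specifically "quarry hawk fisher"), modifier "monastery".
"quarry hawk fisher" → head "fisher", modifier "quarry hawk".
"quarry hawk" → head "hawk", modifier "quarry".
Assembled: [[harbor bronze] [monastery [[quarry hawk] fisher]]].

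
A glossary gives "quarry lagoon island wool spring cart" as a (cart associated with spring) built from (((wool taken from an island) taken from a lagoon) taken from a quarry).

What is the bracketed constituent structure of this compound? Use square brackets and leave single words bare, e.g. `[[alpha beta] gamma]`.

Overall it is a kind of cart (specifically "spring cart"); the modifier is "quarry lagoon island wool".
"quarry lagoon island wool" → head "wool" (specifically "lagoon island wool"), modifier "quarry".
"lagoon island wool" → head "wool" (specifically "island wool"), modifier "lagoon".
"island wool" → head "wool", modifier "island".
"spring cart" → head "cart", modifier "spring".
Assembled: [[quarry [lagoon [island wool]]] [spring cart]].

[[quarry [lagoon [island wool]]] [spring cart]]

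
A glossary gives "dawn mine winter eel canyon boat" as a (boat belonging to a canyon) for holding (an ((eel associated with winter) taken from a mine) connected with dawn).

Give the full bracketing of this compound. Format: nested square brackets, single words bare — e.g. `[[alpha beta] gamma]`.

[[dawn [mine [winter eel]]] [canyon boat]]

The outermost head in the paraphrase is "boat" (specifically "canyon boat"), modified by "dawn mine winter eel".
Within "dawn mine winter eel", the head is "eel" (specifically "mine winter eel") and the modifier is "dawn".
Within "mine winter eel", the head is "eel" (specifically "winter eel") and the modifier is "mine".
Within "winter eel", the head is "eel" and the modifier is "winter".
Within "canyon boat", the head is "boat" and the modifier is "canyon".
Putting it together: [[dawn [mine [winter eel]]] [canyon boat]].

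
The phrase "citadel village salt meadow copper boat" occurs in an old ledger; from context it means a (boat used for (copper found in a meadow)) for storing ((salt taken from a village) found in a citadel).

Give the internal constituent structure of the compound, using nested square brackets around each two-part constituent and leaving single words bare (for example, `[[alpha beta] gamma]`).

[[citadel [village salt]] [[meadow copper] boat]]

Overall it is a kind of boat (specifically "meadow copper boat"); the modifier is "citadel village salt".
"citadel village salt" → head "salt" (specifically "village salt"), modifier "citadel".
"village salt" → head "salt", modifier "village".
"meadow copper boat" → head "boat", modifier "meadow copper".
"meadow copper" → head "copper", modifier "meadow".
So the structure is [[citadel [village salt]] [[meadow copper] boat]].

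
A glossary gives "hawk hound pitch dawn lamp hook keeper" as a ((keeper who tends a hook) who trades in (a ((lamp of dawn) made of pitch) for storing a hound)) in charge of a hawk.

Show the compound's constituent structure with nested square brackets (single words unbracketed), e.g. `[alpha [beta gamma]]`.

At the top level: head "keeper" (specifically "hound pitch dawn lamp hook keeper"); modifier "hawk".
Within "hound pitch dawn lamp hook keeper", the head is "keeper" (specifically "hook keeper") and the modifier is "hound pitch dawn lamp".
Within "hound pitch dawn lamp", the head is "lamp" (specifically "pitch dawn lamp") and the modifier is "hound".
Within "pitch dawn lamp", the head is "lamp" (specifically "dawn lamp") and the modifier is "pitch".
Within "dawn lamp", the head is "lamp" and the modifier is "dawn".
Within "hook keeper", the head is "keeper" and the modifier is "hook".
Putting it together: [hawk [[hound [pitch [dawn lamp]]] [hook keeper]]].

[hawk [[hound [pitch [dawn lamp]]] [hook keeper]]]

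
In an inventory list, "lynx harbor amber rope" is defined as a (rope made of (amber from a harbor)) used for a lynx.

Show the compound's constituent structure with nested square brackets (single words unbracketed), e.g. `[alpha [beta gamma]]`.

[lynx [[harbor amber] rope]]

Whole compound: head "rope" (specifically "harbor amber rope"), modifier "lynx".
"harbor amber rope" → head "rope", modifier "harbor amber".
"harbor amber" → head "amber", modifier "harbor".
Putting it together: [lynx [[harbor amber] rope]].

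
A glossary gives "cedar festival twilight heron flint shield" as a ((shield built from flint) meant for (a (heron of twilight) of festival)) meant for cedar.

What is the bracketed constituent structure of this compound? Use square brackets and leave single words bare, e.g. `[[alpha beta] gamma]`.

At the top level: head "shield" (specifically "festival twilight heron flint shield"); modifier "cedar".
Within "festival twilight heron flint shield", the head is "shield" (specifically "flint shield") and the modifier is "festival twilight heron".
Within "festival twilight heron", the head is "heron" (specifically "twilight heron") and the modifier is "festival".
Within "twilight heron", the head is "heron" and the modifier is "twilight".
Within "flint shield", the head is "shield" and the modifier is "flint".
So the structure is [cedar [[festival [twilight heron]] [flint shield]]].

[cedar [[festival [twilight heron]] [flint shield]]]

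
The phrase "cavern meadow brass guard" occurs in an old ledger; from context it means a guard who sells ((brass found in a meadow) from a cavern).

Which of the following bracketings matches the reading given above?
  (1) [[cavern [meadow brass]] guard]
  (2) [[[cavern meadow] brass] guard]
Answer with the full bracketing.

[[cavern [meadow brass]] guard]

The paraphrase's head is the "guard" part ("guard"); its modifier is "cavern meadow brass".
That top-level split, carried through the inner groups, gives [[cavern [meadow brass]] guard].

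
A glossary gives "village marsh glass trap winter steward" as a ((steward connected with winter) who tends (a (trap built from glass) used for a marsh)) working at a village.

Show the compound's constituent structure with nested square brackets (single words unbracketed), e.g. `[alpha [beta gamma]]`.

The outermost head in the paraphrase is "steward" (specifically "marsh glass trap winter steward"), modified by "village".
"marsh glass trap winter steward" → head "steward" (specifically "winter steward"), modifier "marsh glass trap".
"marsh glass trap" → head "trap" (specifically "glass trap"), modifier "marsh".
"glass trap" → head "trap", modifier "glass".
"winter steward" → head "steward", modifier "winter".
Putting it together: [village [[marsh [glass trap]] [winter steward]]].

[village [[marsh [glass trap]] [winter steward]]]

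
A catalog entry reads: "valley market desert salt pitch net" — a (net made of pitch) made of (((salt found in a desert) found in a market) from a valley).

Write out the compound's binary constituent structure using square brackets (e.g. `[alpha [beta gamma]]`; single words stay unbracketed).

At the top level: head "net" (specifically "pitch net"); modifier "valley market desert salt".
Within "valley market desert salt", the head is "salt" (specifically "market desert salt") and the modifier is "valley".
Within "market desert salt", the head is "salt" (specifically "desert salt") and the modifier is "market".
Within "desert salt", the head is "salt" and the modifier is "desert".
Within "pitch net", the head is "net" and the modifier is "pitch".
Putting it together: [[valley [market [desert salt]]] [pitch net]].

[[valley [market [desert salt]]] [pitch net]]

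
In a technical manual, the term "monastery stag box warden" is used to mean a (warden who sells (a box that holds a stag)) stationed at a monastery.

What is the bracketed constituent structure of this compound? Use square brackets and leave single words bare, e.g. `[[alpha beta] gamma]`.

The outermost head in the paraphrase is "warden" (specifically "stag box warden"), modified by "monastery".
Within "stag box warden", the head is "warden" and the modifier is "stag box".
Within "stag box", the head is "box" and the modifier is "stag".
So the structure is [monastery [[stag box] warden]].

[monastery [[stag box] warden]]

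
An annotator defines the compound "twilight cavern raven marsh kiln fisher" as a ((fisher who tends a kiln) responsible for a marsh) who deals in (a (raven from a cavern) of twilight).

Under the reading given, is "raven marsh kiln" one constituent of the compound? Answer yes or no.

The top-level split is [twilight cavern raven] [marsh kiln fisher]; the full structure is [[twilight [cavern raven]] [marsh [kiln fisher]]].
"raven marsh kiln" straddles a constituent boundary, so it is not a single unit.

no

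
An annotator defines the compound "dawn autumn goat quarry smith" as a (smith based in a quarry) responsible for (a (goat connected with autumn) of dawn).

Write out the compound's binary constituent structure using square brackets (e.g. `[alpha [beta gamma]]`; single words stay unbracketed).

The outermost head in the paraphrase is "smith" (specifically "quarry smith"), modified by "dawn autumn goat".
Within "dawn autumn goat", the head is "goat" (specifically "autumn goat") and the modifier is "dawn".
Within "autumn goat", the head is "goat" and the modifier is "autumn".
Within "quarry smith", the head is "smith" and the modifier is "quarry".
Assembled: [[dawn [autumn goat]] [quarry smith]].

[[dawn [autumn goat]] [quarry smith]]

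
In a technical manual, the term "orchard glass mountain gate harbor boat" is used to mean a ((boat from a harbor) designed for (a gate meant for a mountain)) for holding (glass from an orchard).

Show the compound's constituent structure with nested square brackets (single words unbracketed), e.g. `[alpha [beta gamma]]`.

At the top level: head "boat" (specifically "mountain gate harbor boat"); modifier "orchard glass".
Within "orchard glass", the head is "glass" and the modifier is "orchard".
Within "mountain gate harbor boat", the head is "boat" (specifically "harbor boat") and the modifier is "mountain gate".
Within "mountain gate", the head is "gate" and the modifier is "mountain".
Within "harbor boat", the head is "boat" and the modifier is "harbor".
Assembled: [[orchard glass] [[mountain gate] [harbor boat]]].

[[orchard glass] [[mountain gate] [harbor boat]]]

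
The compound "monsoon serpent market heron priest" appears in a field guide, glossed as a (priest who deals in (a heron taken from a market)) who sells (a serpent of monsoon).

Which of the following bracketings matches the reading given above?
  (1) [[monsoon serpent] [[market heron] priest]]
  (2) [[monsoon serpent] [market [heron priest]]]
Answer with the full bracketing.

The paraphrase's head is the "priest" part ("market heron priest"); its modifier is "monsoon serpent".
That top-level split, carried through the inner groups, gives [[monsoon serpent] [[market heron] priest]].

[[monsoon serpent] [[market heron] priest]]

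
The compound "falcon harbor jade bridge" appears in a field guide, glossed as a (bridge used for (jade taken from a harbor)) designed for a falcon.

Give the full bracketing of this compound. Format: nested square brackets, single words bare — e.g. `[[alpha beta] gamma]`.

[falcon [[harbor jade] bridge]]

Overall it is a kind of bridge (specifically "harbor jade bridge"); the modifier is "falcon".
Inside "harbor jade bridge": head "bridge", modifier "harbor jade".
Inside "harbor jade": head "jade", modifier "harbor".
Assembled: [falcon [[harbor jade] bridge]].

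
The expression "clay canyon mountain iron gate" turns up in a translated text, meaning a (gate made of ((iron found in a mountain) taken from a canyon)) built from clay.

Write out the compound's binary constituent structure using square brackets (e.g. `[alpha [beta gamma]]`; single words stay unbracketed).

[clay [[canyon [mountain iron]] gate]]

The outermost head in the paraphrase is "gate" (specifically "canyon mountain iron gate"), modified by "clay".
"canyon mountain iron gate" → head "gate", modifier "canyon mountain iron".
"canyon mountain iron" → head "iron" (specifically "mountain iron"), modifier "canyon".
"mountain iron" → head "iron", modifier "mountain".
Assembled: [clay [[canyon [mountain iron]] gate]].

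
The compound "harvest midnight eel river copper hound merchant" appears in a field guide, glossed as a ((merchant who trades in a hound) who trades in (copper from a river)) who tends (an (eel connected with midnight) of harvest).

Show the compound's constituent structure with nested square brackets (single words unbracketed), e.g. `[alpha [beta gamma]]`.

The outermost head in the paraphrase is "merchant" (specifically "river copper hound merchant"), modified by "harvest midnight eel".
"harvest midnight eel" → head "eel" (specifically "midnight eel"), modifier "harvest".
"midnight eel" → head "eel", modifier "midnight".
"river copper hound merchant" → head "merchant" (specifically "hound merchant"), modifier "river copper".
"river copper" → head "copper", modifier "river".
"hound merchant" → head "merchant", modifier "hound".
Putting it together: [[harvest [midnight eel]] [[river copper] [hound merchant]]].

[[harvest [midnight eel]] [[river copper] [hound merchant]]]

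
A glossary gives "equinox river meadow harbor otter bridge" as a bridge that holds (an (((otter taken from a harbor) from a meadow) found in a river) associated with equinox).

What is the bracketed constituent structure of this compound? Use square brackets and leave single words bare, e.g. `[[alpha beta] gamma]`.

At the top level: head "bridge"; modifier "equinox river meadow harbor otter".
"equinox river meadow harbor otter" → head "otter" (specifically "river meadow harbor otter"), modifier "equinox".
"river meadow harbor otter" → head "otter" (specifically "meadow harbor otter"), modifier "river".
"meadow harbor otter" → head "otter" (specifically "harbor otter"), modifier "meadow".
"harbor otter" → head "otter", modifier "harbor".
Putting it together: [[equinox [river [meadow [harbor otter]]]] bridge].

[[equinox [river [meadow [harbor otter]]]] bridge]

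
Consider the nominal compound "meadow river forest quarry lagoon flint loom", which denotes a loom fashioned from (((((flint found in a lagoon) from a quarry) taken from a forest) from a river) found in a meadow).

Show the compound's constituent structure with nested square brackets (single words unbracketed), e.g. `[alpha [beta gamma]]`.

[[meadow [river [forest [quarry [lagoon flint]]]]] loom]

The outermost head in the paraphrase is "loom", modified by "meadow river forest quarry lagoon flint".
"meadow river forest quarry lagoon flint" → head "flint" (specifically "river forest quarry lagoon flint"), modifier "meadow".
"river forest quarry lagoon flint" → head "flint" (specifically "forest quarry lagoon flint"), modifier "river".
"forest quarry lagoon flint" → head "flint" (specifically "quarry lagoon flint"), modifier "forest".
"quarry lagoon flint" → head "flint" (specifically "lagoon flint"), modifier "quarry".
"lagoon flint" → head "flint", modifier "lagoon".
Putting it together: [[meadow [river [forest [quarry [lagoon flint]]]]] loom].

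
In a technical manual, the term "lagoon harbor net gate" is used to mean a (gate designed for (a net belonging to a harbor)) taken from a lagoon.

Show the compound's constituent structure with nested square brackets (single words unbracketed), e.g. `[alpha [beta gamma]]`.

Whole compound: head "gate" (specifically "harbor net gate"), modifier "lagoon".
"harbor net gate" → head "gate", modifier "harbor net".
"harbor net" → head "net", modifier "harbor".
Putting it together: [lagoon [[harbor net] gate]].

[lagoon [[harbor net] gate]]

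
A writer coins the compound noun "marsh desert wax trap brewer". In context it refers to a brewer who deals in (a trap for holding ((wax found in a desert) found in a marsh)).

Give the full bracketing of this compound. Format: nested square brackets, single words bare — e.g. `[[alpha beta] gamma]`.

Whole compound: head "brewer", modifier "marsh desert wax trap".
Inside "marsh desert wax trap": head "trap", modifier "marsh desert wax".
Inside "marsh desert wax": head "wax" (specifically "desert wax"), modifier "marsh".
Inside "desert wax": head "wax", modifier "desert".
Putting it together: [[[marsh [desert wax]] trap] brewer].

[[[marsh [desert wax]] trap] brewer]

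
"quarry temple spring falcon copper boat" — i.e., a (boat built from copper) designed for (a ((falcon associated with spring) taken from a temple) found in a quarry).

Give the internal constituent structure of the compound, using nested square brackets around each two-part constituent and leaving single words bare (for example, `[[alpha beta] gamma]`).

Overall it is a kind of boat (specifically "copper boat"); the modifier is "quarry temple spring falcon".
Inside "quarry temple spring falcon": head "falcon" (specifically "temple spring falcon"), modifier "quarry".
Inside "temple spring falcon": head "falcon" (specifically "spring falcon"), modifier "temple".
Inside "spring falcon": head "falcon", modifier "spring".
Inside "copper boat": head "boat", modifier "copper".
Putting it together: [[quarry [temple [spring falcon]]] [copper boat]].

[[quarry [temple [spring falcon]]] [copper boat]]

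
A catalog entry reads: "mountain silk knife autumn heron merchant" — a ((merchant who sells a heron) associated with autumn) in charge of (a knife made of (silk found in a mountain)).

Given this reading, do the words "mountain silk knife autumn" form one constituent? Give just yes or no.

no

The top-level split is [mountain silk knife] [autumn heron merchant]; the full structure is [[[mountain silk] knife] [autumn [heron merchant]]].
"mountain silk knife autumn" straddles a constituent boundary, so it is not a single unit.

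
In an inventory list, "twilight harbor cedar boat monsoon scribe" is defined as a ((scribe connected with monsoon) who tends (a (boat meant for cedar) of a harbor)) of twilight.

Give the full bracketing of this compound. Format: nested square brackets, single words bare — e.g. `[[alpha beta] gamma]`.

Overall it is a kind of scribe (specifically "harbor cedar boat monsoon scribe"); the modifier is "twilight".
"harbor cedar boat monsoon scribe" → head "scribe" (specifically "monsoon scribe"), modifier "harbor cedar boat".
"harbor cedar boat" → head "boat" (specifically "cedar boat"), modifier "harbor".
"cedar boat" → head "boat", modifier "cedar".
"monsoon scribe" → head "scribe", modifier "monsoon".
Putting it together: [twilight [[harbor [cedar boat]] [monsoon scribe]]].

[twilight [[harbor [cedar boat]] [monsoon scribe]]]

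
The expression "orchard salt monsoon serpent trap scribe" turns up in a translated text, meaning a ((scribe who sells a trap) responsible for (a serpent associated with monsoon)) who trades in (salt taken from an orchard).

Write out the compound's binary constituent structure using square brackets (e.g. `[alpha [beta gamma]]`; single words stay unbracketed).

At the top level: head "scribe" (specifically "monsoon serpent trap scribe"); modifier "orchard salt".
Within "orchard salt", the head is "salt" and the modifier is "orchard".
Within "monsoon serpent trap scribe", the head is "scribe" (specifically "trap scribe") and the modifier is "monsoon serpent".
Within "monsoon serpent", the head is "serpent" and the modifier is "monsoon".
Within "trap scribe", the head is "scribe" and the modifier is "trap".
Assembled: [[orchard salt] [[monsoon serpent] [trap scribe]]].

[[orchard salt] [[monsoon serpent] [trap scribe]]]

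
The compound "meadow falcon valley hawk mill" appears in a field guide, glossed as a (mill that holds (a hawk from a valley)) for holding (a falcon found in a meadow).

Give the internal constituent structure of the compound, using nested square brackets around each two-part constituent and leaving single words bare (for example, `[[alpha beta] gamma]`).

[[meadow falcon] [[valley hawk] mill]]

The outermost head in the paraphrase is "mill" (specifically "valley hawk mill"), modified by "meadow falcon".
Within "meadow falcon", the head is "falcon" and the modifier is "meadow".
Within "valley hawk mill", the head is "mill" and the modifier is "valley hawk".
Within "valley hawk", the head is "hawk" and the modifier is "valley".
Putting it together: [[meadow falcon] [[valley hawk] mill]].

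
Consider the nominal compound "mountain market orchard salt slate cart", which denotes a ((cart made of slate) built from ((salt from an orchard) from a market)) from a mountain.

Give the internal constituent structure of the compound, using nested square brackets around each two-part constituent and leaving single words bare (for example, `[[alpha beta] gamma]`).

The outermost head in the paraphrase is "cart" (specifically "market orchard salt slate cart"), modified by "mountain".
Inside "market orchard salt slate cart": head "cart" (specifically "slate cart"), modifier "market orchard salt".
Inside "market orchard salt": head "salt" (specifically "orchard salt"), modifier "market".
Inside "orchard salt": head "salt", modifier "orchard".
Inside "slate cart": head "cart", modifier "slate".
Assembled: [mountain [[market [orchard salt]] [slate cart]]].

[mountain [[market [orchard salt]] [slate cart]]]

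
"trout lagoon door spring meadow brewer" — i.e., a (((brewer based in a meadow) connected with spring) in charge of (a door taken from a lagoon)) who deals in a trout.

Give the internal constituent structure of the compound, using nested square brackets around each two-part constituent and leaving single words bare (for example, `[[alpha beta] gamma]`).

Whole compound: head "brewer" (specifically "lagoon door spring meadow brewer"), modifier "trout".
Within "lagoon door spring meadow brewer", the head is "brewer" (specifically "spring meadow brewer") and the modifier is "lagoon door".
Within "lagoon door", the head is "door" and the modifier is "lagoon".
Within "spring meadow brewer", the head is "brewer" (specifically "meadow brewer") and the modifier is "spring".
Within "meadow brewer", the head is "brewer" and the modifier is "meadow".
Putting it together: [trout [[lagoon door] [spring [meadow brewer]]]].

[trout [[lagoon door] [spring [meadow brewer]]]]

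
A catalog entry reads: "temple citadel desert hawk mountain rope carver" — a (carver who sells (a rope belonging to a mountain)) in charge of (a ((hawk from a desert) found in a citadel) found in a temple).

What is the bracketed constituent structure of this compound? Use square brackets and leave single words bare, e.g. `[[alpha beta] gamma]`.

The outermost head in the paraphrase is "carver" (specifically "mountain rope carver"), modified by "temple citadel desert hawk".
Within "temple citadel desert hawk", the head is "hawk" (specifically "citadel desert hawk") and the modifier is "temple".
Within "citadel desert hawk", the head is "hawk" (specifically "desert hawk") and the modifier is "citadel".
Within "desert hawk", the head is "hawk" and the modifier is "desert".
Within "mountain rope carver", the head is "carver" and the modifier is "mountain rope".
Within "mountain rope", the head is "rope" and the modifier is "mountain".
Assembled: [[temple [citadel [desert hawk]]] [[mountain rope] carver]].

[[temple [citadel [desert hawk]]] [[mountain rope] carver]]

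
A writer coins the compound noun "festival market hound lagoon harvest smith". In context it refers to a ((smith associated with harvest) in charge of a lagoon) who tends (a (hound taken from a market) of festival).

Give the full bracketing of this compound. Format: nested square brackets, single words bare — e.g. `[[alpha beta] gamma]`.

[[festival [market hound]] [lagoon [harvest smith]]]

At the top level: head "smith" (specifically "lagoon harvest smith"); modifier "festival market hound".
Within "festival market hound", the head is "hound" (specifically "market hound") and the modifier is "festival".
Within "market hound", the head is "hound" and the modifier is "market".
Within "lagoon harvest smith", the head is "smith" (specifically "harvest smith") and the modifier is "lagoon".
Within "harvest smith", the head is "smith" and the modifier is "harvest".
Assembled: [[festival [market hound]] [lagoon [harvest smith]]].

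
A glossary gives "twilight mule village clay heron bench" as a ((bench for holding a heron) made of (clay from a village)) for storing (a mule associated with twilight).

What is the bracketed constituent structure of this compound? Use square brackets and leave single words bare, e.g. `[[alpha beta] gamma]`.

Overall it is a kind of bench (specifically "village clay heron bench"); the modifier is "twilight mule".
Within "twilight mule", the head is "mule" and the modifier is "twilight".
Within "village clay heron bench", the head is "bench" (specifically "heron bench") and the modifier is "village clay".
Within "village clay", the head is "clay" and the modifier is "village".
Within "heron bench", the head is "bench" and the modifier is "heron".
Assembled: [[twilight mule] [[village clay] [heron bench]]].

[[twilight mule] [[village clay] [heron bench]]]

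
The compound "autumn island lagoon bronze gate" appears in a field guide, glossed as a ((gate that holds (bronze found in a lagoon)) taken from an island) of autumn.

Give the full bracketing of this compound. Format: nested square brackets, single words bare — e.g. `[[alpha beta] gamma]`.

The outermost head in the paraphrase is "gate" (specifically "island lagoon bronze gate"), modified by "autumn".
Within "island lagoon bronze gate", the head is "gate" (specifically "lagoon bronze gate") and the modifier is "island".
Within "lagoon bronze gate", the head is "gate" and the modifier is "lagoon bronze".
Within "lagoon bronze", the head is "bronze" and the modifier is "lagoon".
Putting it together: [autumn [island [[lagoon bronze] gate]]].

[autumn [island [[lagoon bronze] gate]]]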